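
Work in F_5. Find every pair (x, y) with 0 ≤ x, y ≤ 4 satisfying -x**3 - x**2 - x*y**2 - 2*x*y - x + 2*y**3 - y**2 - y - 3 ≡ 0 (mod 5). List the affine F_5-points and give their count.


Affine F_5-points: {(0, 4), (2, 3), (3, 3), (4, 3), (4, 4)}; count = 5.

For each of the 25 pairs (x, y) ∈ F_5², evaluate f(x, y) mod 5. Record the zeros.
  x = 0: [0↦2, 1↦2, 2↦2, 3↦4, 4↦0]  zeros at y ∈ {4}
  x = 1: [0↦4, 1↦1, 2↦1, 3↦1, 4↦3]  zeros at y ∈ ∅
  x = 2: [0↦3, 1↦2, 2↦2, 3↦0, 4↦3]  zeros at y ∈ {3}
  x = 3: [0↦3, 1↦4, 2↦4, 3↦0, 4↦4]  zeros at y ∈ {3}
  x = 4: [0↦3, 1↦1, 2↦1, 3↦0, 4↦0]  zeros at y ∈ {3, 4}
Collecting zeros: affine points = {(0, 4), (2, 3), (3, 3), (4, 3), (4, 4)}.
Total count |C(F_5)_aff| = 5.


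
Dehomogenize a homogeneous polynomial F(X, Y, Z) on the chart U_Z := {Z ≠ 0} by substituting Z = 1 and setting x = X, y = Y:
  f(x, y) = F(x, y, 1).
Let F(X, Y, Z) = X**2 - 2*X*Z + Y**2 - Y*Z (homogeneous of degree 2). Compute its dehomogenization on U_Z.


f(x, y) = x**2 - 2*x + y**2 - y

On U_Z we set Z = 1. Each monomial c·X^i·Y^j·Z^k in F becomes c·x^i·y^j·1^k = c·x^i·y^j.
Substituting Z = 1: F(X, Y, 1) = x**2 - 2*x + y**2 - y.
Note: deg(f) ≤ deg(F) = 2; strict inequality happens when F is divisible by Z (lost terms).


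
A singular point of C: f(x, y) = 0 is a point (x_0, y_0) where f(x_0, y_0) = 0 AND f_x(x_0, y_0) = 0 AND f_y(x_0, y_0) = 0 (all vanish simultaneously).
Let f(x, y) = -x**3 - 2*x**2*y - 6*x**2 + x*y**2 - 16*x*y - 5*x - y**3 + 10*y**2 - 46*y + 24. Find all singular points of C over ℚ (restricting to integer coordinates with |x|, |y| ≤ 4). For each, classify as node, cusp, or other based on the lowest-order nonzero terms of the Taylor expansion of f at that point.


Singular points: {(-3, 2)}; classification: node.

Compute partial derivatives:
  f_x = -3*x**2 - 4*x*y - 12*x + y**2 - 16*y - 5.
  f_y = -2*x**2 + 2*x*y - 16*x - 3*y**2 + 20*y - 46.
Scan x_0 ∈ {−4, ..., 4}. For each x_0, f_y(x_0, y) is a polynomial in y; find its integer roots y ∈ {−4, ..., 4}, then test f_x and f at those candidates.
  x = -4: f_y(-4, y) = -3*y**2 + 12*y - 14; no integer root y with |y| ≤ 4.
  x = -3: f_y(-3, y) = -3*y**2 + 14*y - 16; vanishes at y ∈ {2}. (-3, 2): f_x = 0, f = 0 — SINGULAR.
  x = -2: f_y(-2, y) = -3*y**2 + 16*y - 22; no integer root y with |y| ≤ 4.
  x = -1: f_y(-1, y) = -3*y**2 + 18*y - 32; no integer root y with |y| ≤ 4.
  x = 0: f_y(0, y) = -3*y**2 + 20*y - 46; no integer root y with |y| ≤ 4.
  x = 1: f_y(1, y) = -3*y**2 + 22*y - 64; no integer root y with |y| ≤ 4.
  x = 2: f_y(2, y) = -3*y**2 + 24*y - 86; no integer root y with |y| ≤ 4.
  x = 3: f_y(3, y) = -3*y**2 + 26*y - 112; no integer root y with |y| ≤ 4.
  x = 4: f_y(4, y) = -3*y**2 + 28*y - 142; no integer root y with |y| ≤ 4.
Only singular point on the grid: (-3, 2).
Classify: substitute x = -3 + u, y = 2 + v and expand: f = -u**3 - 2*u**2*v - u**2 + u*v**2 - v**3 + v**2.
No constant or linear terms (consistent with a singular point). Quadratic part: -u**2 + v**2. Cubic part: -u**3 - 2*u**2*v + u*v**2 - v**3.
The quadratic part v**2 - u**2 = (v − u)(v + u) splits into two distinct linear factors, so there are two distinct tangent lines y − 2 = ±(x − -3) — this is a node (ordinary double point).
Classification: node.


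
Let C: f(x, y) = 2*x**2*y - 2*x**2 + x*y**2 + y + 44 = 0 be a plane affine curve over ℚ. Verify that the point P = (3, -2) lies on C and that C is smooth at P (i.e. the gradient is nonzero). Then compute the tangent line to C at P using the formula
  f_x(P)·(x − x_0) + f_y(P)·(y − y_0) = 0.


Tangent line at P: -32*x + 7*y + 110 = 0.

Step 1: f(3, -2) = 0, so P lies on C.
Step 2: partial derivatives
  f_x(x, y) = 4*x*y - 4*x + y**2, f_y(x, y) = 2*x**2 + 2*x*y + 1.
  f_x(P) = -32, f_y(P) = 7 (gradient nonzero, so P is smooth).
Step 3: tangent line at P: -32·(x − 3) + 7·(y − -2) = 0.
Expanding: -32*x + 7*y + 110 = 0.


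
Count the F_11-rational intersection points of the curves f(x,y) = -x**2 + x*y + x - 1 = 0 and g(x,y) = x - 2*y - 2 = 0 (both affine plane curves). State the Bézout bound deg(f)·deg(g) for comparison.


Common zeros: {(3, 6), (8, 3)}; count = 2; Bézout bound = 2.

deg(f) = 2, deg(g) = 1, so Bézout bound = 2.
Scan x ∈ F_11. For each x, list the y ∈ F_11 with f(x, y) ≡ 0 and those with g(x, y) ≡ 0 (mod 11); the common zeros in that column are the intersection.
  x = 0: f ≡ 0 at y ∈ ∅; g ≡ 0 at y ∈ {10}; common: ∅.
  x = 1: f ≡ 0 at y ∈ {1}; g ≡ 0 at y ∈ {5}; common: ∅.
  x = 2: f ≡ 0 at y ∈ {7}; g ≡ 0 at y ∈ {0}; common: ∅.
  x = 3: f ≡ 0 at y ∈ {6}; g ≡ 0 at y ∈ {6}; common: {6}.
  x = 4: f ≡ 0 at y ∈ {6}; g ≡ 0 at y ∈ {1}; common: ∅.
  x = 5: f ≡ 0 at y ∈ {2}; g ≡ 0 at y ∈ {7}; common: ∅.
  x = 6: f ≡ 0 at y ∈ {7}; g ≡ 0 at y ∈ {2}; common: ∅.
  x = 7: f ≡ 0 at y ∈ {3}; g ≡ 0 at y ∈ {8}; common: ∅.
  x = 8: f ≡ 0 at y ∈ {3}; g ≡ 0 at y ∈ {3}; common: {3}.
  x = 9: f ≡ 0 at y ∈ {2}; g ≡ 0 at y ∈ {9}; common: ∅.
  x = 10: f ≡ 0 at y ∈ {8}; g ≡ 0 at y ∈ {4}; common: ∅.
Collecting: common zeros = {(3, 6), (8, 3)}, so the count is 2.
Comparison with the Bézout bound: 2 ≤ 2 = deg(f)·deg(g), as expected for curves with no common component (the bound is attained).


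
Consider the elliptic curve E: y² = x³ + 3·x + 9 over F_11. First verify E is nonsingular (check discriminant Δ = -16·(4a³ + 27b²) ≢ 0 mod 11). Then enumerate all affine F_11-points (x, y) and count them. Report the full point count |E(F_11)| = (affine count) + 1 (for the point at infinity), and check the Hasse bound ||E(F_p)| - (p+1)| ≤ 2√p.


Affine points = {(0, 3), (0, 8), (2, 1), (2, 10), (3, 1), (3, 10), (6, 1), (6, 10), (10, 4), (10, 7)}; affine count = 10; |E(F_11)| = 11.

Discriminant check: Δ ∝ 4a³ + 27b² = 4·3³ + 27·9² = 4·27 + 27·81 ≡ 7 (mod 11). Nonzero ⇒ E is nonsingular.
For each x ∈ F_11, compute rhs = x³ + 3·x + 9 mod 11, then count y ∈ F_11 with y² ≡ rhs.
  x = 0: rhs = 9, matching y values: 3, 8 (2 points).
  x = 1: rhs = 2, matching y values: none (0 points).
  x = 2: rhs = 1, matching y values: 1, 10 (2 points).
  x = 3: rhs = 1, matching y values: 1, 10 (2 points).
  x = 4: rhs = 8, matching y values: none (0 points).
  x = 5: rhs = 6, matching y values: none (0 points).
  x = 6: rhs = 1, matching y values: 1, 10 (2 points).
  x = 7: rhs = 10, matching y values: none (0 points).
  x = 8: rhs = 6, matching y values: none (0 points).
  x = 9: rhs = 6, matching y values: none (0 points).
  x = 10: rhs = 5, matching y values: 4, 7 (2 points).
Total affine count: 10.
Full point count |E(F_11)| = 10 + 1 = 11.
Hasse bound: |11 − (11+1)| = |-1| = 1 ≤ 2√11 ≈ 6.6332 ✓.


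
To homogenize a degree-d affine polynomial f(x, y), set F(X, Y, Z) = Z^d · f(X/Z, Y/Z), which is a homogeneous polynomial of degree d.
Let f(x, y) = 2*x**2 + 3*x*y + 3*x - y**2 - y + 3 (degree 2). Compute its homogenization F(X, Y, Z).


F(X, Y, Z) = 2*X**2 + 3*X*Y + 3*X*Z - Y**2 - Y*Z + 3*Z**2

deg(f) = 2.
Substitute x = X/Z, y = Y/Z into f, then multiply by Z^2.
  monomial 2·x^2·y^0 ↦ 2·X^2·Y^0·Z^0.
  monomial 3·x^1·y^1 ↦ 3·X^1·Y^1·Z^0.
  monomial 3·x^1·y^0 ↦ 3·X^1·Y^0·Z^1.
  monomial -1·x^0·y^2 ↦ -1·X^0·Y^2·Z^0.
  monomial -1·x^0·y^1 ↦ -1·X^0·Y^1·Z^1.
  monomial 3·x^0·y^0 ↦ 3·X^0·Y^0·Z^2.
Collecting: F(X, Y, Z) = 2*X**2 + 3*X*Y + 3*X*Z - Y**2 - Y*Z + 3*Z**2.


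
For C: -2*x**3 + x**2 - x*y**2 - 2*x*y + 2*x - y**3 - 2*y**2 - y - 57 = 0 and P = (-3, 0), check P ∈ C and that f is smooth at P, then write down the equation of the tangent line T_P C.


Tangent line at P: -58*x + 5*y - 174 = 0.

Step 1: f(-3, 0) = 0, so P lies on C.
Step 2: partial derivatives
  f_x(x, y) = -6*x**2 + 2*x - y**2 - 2*y + 2, f_y(x, y) = -2*x*y - 2*x - 3*y**2 - 4*y - 1.
  f_x(P) = -58, f_y(P) = 5 (gradient nonzero, so P is smooth).
Step 3: tangent line at P: -58·(x − -3) + 5·(y − 0) = 0.
Expanding: -58*x + 5*y - 174 = 0.


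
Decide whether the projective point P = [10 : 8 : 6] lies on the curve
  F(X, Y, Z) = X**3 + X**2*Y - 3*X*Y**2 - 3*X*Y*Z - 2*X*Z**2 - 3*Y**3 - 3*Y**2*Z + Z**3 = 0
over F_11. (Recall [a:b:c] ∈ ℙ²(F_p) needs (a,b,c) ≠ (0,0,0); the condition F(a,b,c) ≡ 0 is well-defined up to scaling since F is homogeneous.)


F(10,8,6) ≡ 0 (mod 11); P is on the curve.

Evaluate F(10, 8, 6) term-by-term (mod 11).
  X**3 ↦ 1·1000·1·1 = 1000
  X**2*Y ↦ 1·100·8·1 = 800
  -3*X*Y**2 ↦ -3·10·64·1 = -1920
  -3*X*Y*Z ↦ -3·10·8·6 = -1440
  -2*X*Z**2 ↦ -2·10·1·36 = -720
  -3*Y**3 ↦ -3·1·512·1 = -1536
  -3*Y**2*Z ↦ -3·1·64·6 = -1152
  Z**3 ↦ 1·1·1·216 = 216
Sum: F(10, 8, 6) = (1000) + (800) + (-1920) + (-1440) + (-720) + (-1536) + (-1152) + (216) = -4752.
Reducing mod 11: -4752 ≡ 0 (mod 11).
Since F(a, b, c) ≡ 0 (mod 11), P lies on the curve.


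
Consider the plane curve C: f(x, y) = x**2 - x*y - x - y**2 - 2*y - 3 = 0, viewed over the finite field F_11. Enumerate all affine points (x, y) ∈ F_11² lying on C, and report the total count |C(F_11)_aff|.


Affine F_11-points: {(0, 2), (0, 7), (2, 3), (2, 4), (3, 2), (3, 4), (8, 5), (8, 7), (9, 5), (9, 6)}; count = 10.

For each of the 121 pairs (x, y) ∈ F_11², evaluate f(x, y) mod 11. Record the zeros.
  x = 0: [0↦8, 1↦5, 2↦0, 3↦4, 4↦6, 5↦6, 6↦4, 7↦0, 8↦5, 9↦8, 10↦9]  zeros at y ∈ {2, 7}
  x = 1: [0↦8, 1↦4, 2↦9, 3↦1, 4↦2, 5↦1, 6↦9, 7↦4, 8↦8, 9↦10, 10↦10]  zeros at y ∈ ∅
  x = 2: [0↦10, 1↦5, 2↦9, 3↦0, 4↦0, 5↦9, 6↦5, 7↦10, 8↦2, 9↦3, 10↦2]  zeros at y ∈ {3, 4}
  x = 3: [0↦3, 1↦8, 2↦0, 3↦1, 4↦0, 5↦8, 6↦3, 7↦7, 8↦9, 9↦9, 10↦7]  zeros at y ∈ {2, 4}
  x = 4: [0↦9, 1↦2, 2↦4, 3↦4, 4↦2, 5↦9, 6↦3, 7↦6, 8↦7, 9↦6, 10↦3]  zeros at y ∈ ∅
  x = 5: [0↦6, 1↦9, 2↦10, 3↦9, 4↦6, 5↦1, 6↦5, 7↦7, 8↦7, 9↦5, 10↦1]  zeros at y ∈ ∅
  x = 6: [0↦5, 1↦7, 2↦7, 3↦5, 4↦1, 5↦6, 6↦9, 7↦10, 8↦9, 9↦6, 10↦1]  zeros at y ∈ ∅
  x = 7: [0↦6, 1↦7, 2↦6, 3↦3, 4↦9, 5↦2, 6↦4, 7↦4, 8↦2, 9↦9, 10↦3]  zeros at y ∈ ∅
  x = 8: [0↦9, 1↦9, 2↦7, 3↦3, 4↦8, 5↦0, 6↦1, 7↦0, 8↦8, 9↦3, 10↦7]  zeros at y ∈ {5, 7}
  x = 9: [0↦3, 1↦2, 2↦10, 3↦5, 4↦9, 5↦0, 6↦0, 7↦9, 8↦5, 9↦10, 10↦2]  zeros at y ∈ {5, 6}
  x = 10: [0↦10, 1↦8, 2↦4, 3↦9, 4↦1, 5↦2, 6↦1, 7↦9, 8↦4, 9↦8, 10↦10]  zeros at y ∈ ∅
Collecting zeros: affine points = {(0, 2), (0, 7), (2, 3), (2, 4), (3, 2), (3, 4), (8, 5), (8, 7), (9, 5), (9, 6)}.
Total count |C(F_11)_aff| = 10.


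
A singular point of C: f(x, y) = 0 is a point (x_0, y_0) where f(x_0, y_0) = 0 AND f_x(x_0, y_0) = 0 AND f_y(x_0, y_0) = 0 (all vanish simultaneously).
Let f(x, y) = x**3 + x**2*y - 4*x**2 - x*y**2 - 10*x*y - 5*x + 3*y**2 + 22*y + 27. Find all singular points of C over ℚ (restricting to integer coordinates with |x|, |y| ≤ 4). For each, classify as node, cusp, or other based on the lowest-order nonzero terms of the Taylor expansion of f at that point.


Singular points: {(2, -3)}; classification: node.

Compute partial derivatives:
  f_x = 3*x**2 + 2*x*y - 8*x - y**2 - 10*y - 5.
  f_y = x**2 - 2*x*y - 10*x + 6*y + 22.
Scan x_0 ∈ {−4, ..., 4}. For each x_0, f_y(x_0, y) is a polynomial in y; find its integer roots y ∈ {−4, ..., 4}, then test f_x and f at those candidates.
  x = -4: f_y(-4, y) = 14*y + 78; no integer root y with |y| ≤ 4.
  x = -3: f_y(-3, y) = 12*y + 61; no integer root y with |y| ≤ 4.
  x = -2: f_y(-2, y) = 10*y + 46; no integer root y with |y| ≤ 4.
  x = -1: f_y(-1, y) = 8*y + 33; no integer root y with |y| ≤ 4.
  x = 0: f_y(0, y) = 6*y + 22; no integer root y with |y| ≤ 4.
  x = 1: f_y(1, y) = 4*y + 13; no integer root y with |y| ≤ 4.
  x = 2: f_y(2, y) = 2*y + 6; vanishes at y ∈ {-3}. (2, -3): f_x = 0, f = 0 — SINGULAR.
  x = 3: f_y(3, y) = 1; no integer root y with |y| ≤ 4.
  x = 4: f_y(4, y) = -2*y - 2; vanishes at y ∈ {-1}. (4, -1): f_x = 12 ≠ 0.
Only singular point on the grid: (2, -3).
Classify: substitute x = 2 + u, y = -3 + v and expand: f = u**3 + u**2*v - u**2 - u*v**2 + v**2.
No constant or linear terms (consistent with a singular point). Quadratic part: -u**2 + v**2. Cubic part: u**3 + u**2*v - u*v**2.
The quadratic part v**2 - u**2 = (v − u)(v + u) splits into two distinct linear factors, so there are two distinct tangent lines y − -3 = ±(x − 2) — this is a node (ordinary double point).
Classification: node.


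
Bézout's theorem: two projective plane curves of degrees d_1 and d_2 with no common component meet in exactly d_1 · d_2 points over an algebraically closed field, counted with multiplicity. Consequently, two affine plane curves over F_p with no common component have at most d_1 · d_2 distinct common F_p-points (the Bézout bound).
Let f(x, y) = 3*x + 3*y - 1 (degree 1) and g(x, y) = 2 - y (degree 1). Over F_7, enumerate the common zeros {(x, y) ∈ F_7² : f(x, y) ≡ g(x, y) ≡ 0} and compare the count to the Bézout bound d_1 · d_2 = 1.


Common zeros: {(3, 2)}; count = 1; Bézout bound = 1.

deg(f) = 1, deg(g) = 1, so Bézout bound = 1.
Scan x ∈ F_7. For each x, list the y ∈ F_7 with f(x, y) ≡ 0 and those with g(x, y) ≡ 0 (mod 7); the common zeros in that column are the intersection.
  x = 0: f ≡ 0 at y ∈ {5}; g ≡ 0 at y ∈ {2}; common: ∅.
  x = 1: f ≡ 0 at y ∈ {4}; g ≡ 0 at y ∈ {2}; common: ∅.
  x = 2: f ≡ 0 at y ∈ {3}; g ≡ 0 at y ∈ {2}; common: ∅.
  x = 3: f ≡ 0 at y ∈ {2}; g ≡ 0 at y ∈ {2}; common: {2}.
  x = 4: f ≡ 0 at y ∈ {1}; g ≡ 0 at y ∈ {2}; common: ∅.
  x = 5: f ≡ 0 at y ∈ {0}; g ≡ 0 at y ∈ {2}; common: ∅.
  x = 6: f ≡ 0 at y ∈ {6}; g ≡ 0 at y ∈ {2}; common: ∅.
Collecting: common zeros = {(3, 2)}, so the count is 1.
Comparison with the Bézout bound: 1 ≤ 1 = deg(f)·deg(g), as expected for curves with no common component (the bound is attained).


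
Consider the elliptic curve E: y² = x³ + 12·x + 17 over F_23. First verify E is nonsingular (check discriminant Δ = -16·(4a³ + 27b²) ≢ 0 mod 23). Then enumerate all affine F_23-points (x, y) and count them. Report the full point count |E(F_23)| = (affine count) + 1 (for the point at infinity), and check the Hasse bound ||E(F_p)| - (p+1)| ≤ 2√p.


Affine points = {(2, 7), (2, 16), (5, 8), (5, 15), (6, 11), (6, 12), (8, 2), (8, 21), (9, 7), (9, 16), (11, 10), (11, 13), (12, 7), (12, 16), (13, 1), (13, 22), (14, 10), (14, 13), (16, 2), (16, 21), (18, 4), (18, 19), (20, 0), (21, 10), (21, 13), (22, 2), (22, 21)}; affine count = 27; |E(F_23)| = 28.

Discriminant check: Δ ∝ 4a³ + 27b² = 4·12³ + 27·17² = 4·1728 + 27·289 ≡ 18 (mod 23). Nonzero ⇒ E is nonsingular.
For each x ∈ F_23, compute rhs = x³ + 12·x + 17 mod 23, then count y ∈ F_23 with y² ≡ rhs.
  x = 0: rhs = 17, matching y values: none (0 points).
  x = 1: rhs = 7, matching y values: none (0 points).
  x = 2: rhs = 3, matching y values: 7, 16 (2 points).
  x = 3: rhs = 11, matching y values: none (0 points).
  x = 4: rhs = 14, matching y values: none (0 points).
  x = 5: rhs = 18, matching y values: 8, 15 (2 points).
  x = 6: rhs = 6, matching y values: 11, 12 (2 points).
  x = 7: rhs = 7, matching y values: none (0 points).
  x = 8: rhs = 4, matching y values: 2, 21 (2 points).
  x = 9: rhs = 3, matching y values: 7, 16 (2 points).
  x = 10: rhs = 10, matching y values: none (0 points).
  x = 11: rhs = 8, matching y values: 10, 13 (2 points).
  x = 12: rhs = 3, matching y values: 7, 16 (2 points).
  x = 13: rhs = 1, matching y values: 1, 22 (2 points).
  x = 14: rhs = 8, matching y values: 10, 13 (2 points).
  x = 15: rhs = 7, matching y values: none (0 points).
  x = 16: rhs = 4, matching y values: 2, 21 (2 points).
  x = 17: rhs = 5, matching y values: none (0 points).
  x = 18: rhs = 16, matching y values: 4, 19 (2 points).
  x = 19: rhs = 20, matching y values: none (0 points).
  x = 20: rhs = 0, matching y values: 0 (1 points).
  x = 21: rhs = 8, matching y values: 10, 13 (2 points).
  x = 22: rhs = 4, matching y values: 2, 21 (2 points).
Total affine count: 27.
Full point count |E(F_23)| = 27 + 1 = 28.
Hasse bound: |28 − (23+1)| = |4| = 4 ≤ 2√23 ≈ 9.5917 ✓.


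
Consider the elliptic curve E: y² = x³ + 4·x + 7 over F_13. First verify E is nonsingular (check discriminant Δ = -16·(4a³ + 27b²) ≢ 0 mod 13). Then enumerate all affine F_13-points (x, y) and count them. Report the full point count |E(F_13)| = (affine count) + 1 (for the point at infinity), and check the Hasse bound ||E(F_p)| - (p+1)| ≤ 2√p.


Affine points = {(1, 5), (1, 8), (2, 6), (2, 7), (4, 3), (4, 10), (5, 3), (5, 10), (6, 0), (7, 1), (7, 12), (11, 2), (11, 11)}; affine count = 13; |E(F_13)| = 14.

Discriminant check: Δ ∝ 4a³ + 27b² = 4·4³ + 27·7² = 4·64 + 27·49 ≡ 6 (mod 13). Nonzero ⇒ E is nonsingular.
For each x ∈ F_13, compute rhs = x³ + 4·x + 7 mod 13, then count y ∈ F_13 with y² ≡ rhs.
  x = 0: rhs = 7, matching y values: none (0 points).
  x = 1: rhs = 12, matching y values: 5, 8 (2 points).
  x = 2: rhs = 10, matching y values: 6, 7 (2 points).
  x = 3: rhs = 7, matching y values: none (0 points).
  x = 4: rhs = 9, matching y values: 3, 10 (2 points).
  x = 5: rhs = 9, matching y values: 3, 10 (2 points).
  x = 6: rhs = 0, matching y values: 0 (1 points).
  x = 7: rhs = 1, matching y values: 1, 12 (2 points).
  x = 8: rhs = 5, matching y values: none (0 points).
  x = 9: rhs = 5, matching y values: none (0 points).
  x = 10: rhs = 7, matching y values: none (0 points).
  x = 11: rhs = 4, matching y values: 2, 11 (2 points).
  x = 12: rhs = 2, matching y values: none (0 points).
Total affine count: 13.
Full point count |E(F_13)| = 13 + 1 = 14.
Hasse bound: |14 − (13+1)| = |0| = 0 ≤ 2√13 ≈ 7.2111 ✓.


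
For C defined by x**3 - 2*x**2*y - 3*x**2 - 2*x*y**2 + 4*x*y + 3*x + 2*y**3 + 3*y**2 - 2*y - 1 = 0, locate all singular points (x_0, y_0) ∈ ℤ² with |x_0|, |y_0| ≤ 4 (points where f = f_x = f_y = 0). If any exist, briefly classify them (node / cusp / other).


Singular points: {(1, 0)}; classification: cusp.

Compute partial derivatives:
  f_x = 3*x**2 - 4*x*y - 6*x - 2*y**2 + 4*y + 3.
  f_y = -2*x**2 - 4*x*y + 4*x + 6*y**2 + 6*y - 2.
Scan x_0 ∈ {−4, ..., 4}. For each x_0, f_y(x_0, y) is a polynomial in y; find its integer roots y ∈ {−4, ..., 4}, then test f_x and f at those candidates.
  x = -4: f_y(-4, y) = 6*y**2 + 22*y - 50; no integer root y with |y| ≤ 4.
  x = -3: f_y(-3, y) = 6*y**2 + 18*y - 32; no integer root y with |y| ≤ 4.
  x = -2: f_y(-2, y) = 6*y**2 + 14*y - 18; no integer root y with |y| ≤ 4.
  x = -1: f_y(-1, y) = 6*y**2 + 10*y - 8; no integer root y with |y| ≤ 4.
  x = 0: f_y(0, y) = 6*y**2 + 6*y - 2; no integer root y with |y| ≤ 4.
  x = 1: f_y(1, y) = 6*y**2 + 2*y; vanishes at y ∈ {0}. (1, 0): f_x = 0, f = 0 — SINGULAR.
  x = 2: f_y(2, y) = 6*y**2 - 2*y - 2; no integer root y with |y| ≤ 4.
  x = 3: f_y(3, y) = 6*y**2 - 6*y - 8; no integer root y with |y| ≤ 4.
  x = 4: f_y(4, y) = 6*y**2 - 10*y - 18; no integer root y with |y| ≤ 4.
Only singular point on the grid: (1, 0).
Classify: substitute x = 1 + u, y = 0 + v and expand: f = u**3 - 2*u**2*v - 2*u*v**2 + 2*v**3 + v**2.
No constant or linear terms (consistent with a singular point). Quadratic part: v**2. Cubic part: u**3 - 2*u**2*v - 2*u*v**2 + 2*v**3.
The quadratic part v**2 is a perfect square, so there is a single (double) tangent line v = 0, i.e. y = 0. Restricting the cubic part to that line (v = 0) leaves u**3 ≠ 0, so f is not divisible by v and the branch is v² ≈ -u**3 to lowest order — this is a cusp.
Classification: cusp.


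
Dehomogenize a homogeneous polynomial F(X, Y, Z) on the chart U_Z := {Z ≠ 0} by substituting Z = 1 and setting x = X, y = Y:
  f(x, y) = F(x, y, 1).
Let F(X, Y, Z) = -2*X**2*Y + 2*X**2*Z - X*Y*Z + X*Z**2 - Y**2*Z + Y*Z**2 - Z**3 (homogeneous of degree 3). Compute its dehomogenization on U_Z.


f(x, y) = -2*x**2*y + 2*x**2 - x*y + x - y**2 + y - 1

On U_Z we set Z = 1. Each monomial c·X^i·Y^j·Z^k in F becomes c·x^i·y^j·1^k = c·x^i·y^j.
Substituting Z = 1: F(X, Y, 1) = -2*x**2*y + 2*x**2 - x*y + x - y**2 + y - 1.
Note: deg(f) ≤ deg(F) = 3; strict inequality happens when F is divisible by Z (lost terms).


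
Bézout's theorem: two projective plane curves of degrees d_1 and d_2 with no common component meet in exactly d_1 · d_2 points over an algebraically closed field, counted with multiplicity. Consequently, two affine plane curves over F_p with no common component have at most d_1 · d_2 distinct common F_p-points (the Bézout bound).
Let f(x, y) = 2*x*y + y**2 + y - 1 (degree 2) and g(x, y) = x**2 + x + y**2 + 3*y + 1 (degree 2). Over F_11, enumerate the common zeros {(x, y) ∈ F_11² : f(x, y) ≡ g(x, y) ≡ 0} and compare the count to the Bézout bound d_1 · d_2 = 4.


Common zeros: {(3, 9)}; count = 1; Bézout bound = 4.

deg(f) = 2, deg(g) = 2, so Bézout bound = 4.
Scan x ∈ F_11. For each x, list the y ∈ F_11 with f(x, y) ≡ 0 and those with g(x, y) ≡ 0 (mod 11); the common zeros in that column are the intersection.
  x = 0: f ≡ 0 at y ∈ {3, 7}; g ≡ 0 at y ∈ {2, 6}; common: ∅.
  x = 1: f ≡ 0 at y ∈ ∅; g ≡ 0 at y ∈ ∅; common: ∅.
  x = 2: f ≡ 0 at y ∈ ∅; g ≡ 0 at y ∈ {1, 7}; common: ∅.
  x = 3: f ≡ 0 at y ∈ {6, 9}; g ≡ 0 at y ∈ {9, 10}; common: {9}.
  x = 4: f ≡ 0 at y ∈ ∅; g ≡ 0 at y ∈ ∅; common: ∅.
  x = 5: f ≡ 0 at y ∈ {1, 10}; g ≡ 0 at y ∈ ∅; common: ∅.
  x = 6: f ≡ 0 at y ∈ ∅; g ≡ 0 at y ∈ ∅; common: ∅.
  x = 7: f ≡ 0 at y ∈ {2, 5}; g ≡ 0 at y ∈ {9, 10}; common: ∅.
  x = 8: f ≡ 0 at y ∈ ∅; g ≡ 0 at y ∈ {1, 7}; common: ∅.
  x = 9: f ≡ 0 at y ∈ ∅; g ≡ 0 at y ∈ ∅; common: ∅.
  x = 10: f ≡ 0 at y ∈ {4, 8}; g ≡ 0 at y ∈ {2, 6}; common: ∅.
Collecting: common zeros = {(3, 9)}, so the count is 1.
Comparison with the Bézout bound: 1 ≤ 4 = deg(f)·deg(g), as expected for curves with no common component (the affine F_11-count falls short of the bound because intersections may lie at infinity, over extension fields, or carry multiplicity).


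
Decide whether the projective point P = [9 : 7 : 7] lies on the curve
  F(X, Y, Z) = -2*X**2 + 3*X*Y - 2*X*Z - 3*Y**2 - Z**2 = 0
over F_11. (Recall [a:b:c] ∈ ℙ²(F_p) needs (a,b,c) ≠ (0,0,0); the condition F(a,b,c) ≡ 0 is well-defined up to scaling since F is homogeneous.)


F(9,7,7) ≡ 2 (mod 11); P is NOT on the curve.

Evaluate F(9, 7, 7) term-by-term (mod 11).
  -2*X**2 ↦ -2·81·1·1 = -162
  3*X*Y ↦ 3·9·7·1 = 189
  -2*X*Z ↦ -2·9·1·7 = -126
  -3*Y**2 ↦ -3·1·49·1 = -147
  -Z**2 ↦ -1·1·1·49 = -49
Sum: F(9, 7, 7) = (-162) + (189) + (-126) + (-147) + (-49) = -295.
Reducing mod 11: -295 ≡ 2 (mod 11).
Since F(a, b, c) ≡ 2 ≠ 0 (mod 11), P does NOT lie on the curve.


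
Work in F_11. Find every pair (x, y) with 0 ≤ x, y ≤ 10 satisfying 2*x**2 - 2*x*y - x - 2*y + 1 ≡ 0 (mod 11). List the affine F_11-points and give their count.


Affine F_11-points: {(0, 6), (1, 6), (2, 3), (3, 2), (4, 4), (5, 2), (6, 4), (7, 3), (8, 0), (9, 0)}; count = 10.

For each of the 121 pairs (x, y) ∈ F_11², evaluate f(x, y) mod 11. Record the zeros.
  x = 0: [0↦1, 1↦10, 2↦8, 3↦6, 4↦4, 5↦2, 6↦0, 7↦9, 8↦7, 9↦5, 10↦3]  zeros at y ∈ {6}
  x = 1: [0↦2, 1↦9, 2↦5, 3↦1, 4↦8, 5↦4, 6↦0, 7↦7, 8↦3, 9↦10, 10↦6]  zeros at y ∈ {6}
  x = 2: [0↦7, 1↦1, 2↦6, 3↦0, 4↦5, 5↦10, 6↦4, 7↦9, 8↦3, 9↦8, 10↦2]  zeros at y ∈ {3}
  x = 3: [0↦5, 1↦8, 2↦0, 3↦3, 4↦6, 5↦9, 6↦1, 7↦4, 8↦7, 9↦10, 10↦2]  zeros at y ∈ {2}
  x = 4: [0↦7, 1↦8, 2↦9, 3↦10, 4↦0, 5↦1, 6↦2, 7↦3, 8↦4, 9↦5, 10↦6]  zeros at y ∈ {4}
  x = 5: [0↦2, 1↦1, 2↦0, 3↦10, 4↦9, 5↦8, 6↦7, 7↦6, 8↦5, 9↦4, 10↦3]  zeros at y ∈ {2}
  x = 6: [0↦1, 1↦9, 2↦6, 3↦3, 4↦0, 5↦8, 6↦5, 7↦2, 8↦10, 9↦7, 10↦4]  zeros at y ∈ {4}
  x = 7: [0↦4, 1↦10, 2↦5, 3↦0, 4↦6, 5↦1, 6↦7, 7↦2, 8↦8, 9↦3, 10↦9]  zeros at y ∈ {3}
  x = 8: [0↦0, 1↦4, 2↦8, 3↦1, 4↦5, 5↦9, 6↦2, 7↦6, 8↦10, 9↦3, 10↦7]  zeros at y ∈ {0}
  x = 9: [0↦0, 1↦2, 2↦4, 3↦6, 4↦8, 5↦10, 6↦1, 7↦3, 8↦5, 9↦7, 10↦9]  zeros at y ∈ {0}
  x = 10: [0↦4, 1↦4, 2↦4, 3↦4, 4↦4, 5↦4, 6↦4, 7↦4, 8↦4, 9↦4, 10↦4]  zeros at y ∈ ∅
Collecting zeros: affine points = {(0, 6), (1, 6), (2, 3), (3, 2), (4, 4), (5, 2), (6, 4), (7, 3), (8, 0), (9, 0)}.
Total count |C(F_11)_aff| = 10.


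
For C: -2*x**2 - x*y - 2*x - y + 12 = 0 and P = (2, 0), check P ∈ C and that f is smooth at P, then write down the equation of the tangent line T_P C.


Tangent line at P: -10*x - 3*y + 20 = 0.

Step 1: f(2, 0) = 0, so P lies on C.
Step 2: partial derivatives
  f_x(x, y) = -4*x - y - 2, f_y(x, y) = -x - 1.
  f_x(P) = -10, f_y(P) = -3 (gradient nonzero, so P is smooth).
Step 3: tangent line at P: -10·(x − 2) + -3·(y − 0) = 0.
Expanding: -10*x - 3*y + 20 = 0.


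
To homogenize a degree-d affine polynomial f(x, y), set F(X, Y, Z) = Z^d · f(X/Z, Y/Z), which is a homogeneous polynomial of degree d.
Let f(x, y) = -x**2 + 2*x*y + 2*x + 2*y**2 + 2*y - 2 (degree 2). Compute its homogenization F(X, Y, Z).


F(X, Y, Z) = -X**2 + 2*X*Y + 2*X*Z + 2*Y**2 + 2*Y*Z - 2*Z**2

deg(f) = 2.
Substitute x = X/Z, y = Y/Z into f, then multiply by Z^2.
  monomial -1·x^2·y^0 ↦ -1·X^2·Y^0·Z^0.
  monomial 2·x^1·y^1 ↦ 2·X^1·Y^1·Z^0.
  monomial 2·x^1·y^0 ↦ 2·X^1·Y^0·Z^1.
  monomial 2·x^0·y^2 ↦ 2·X^0·Y^2·Z^0.
  monomial 2·x^0·y^1 ↦ 2·X^0·Y^1·Z^1.
  monomial -2·x^0·y^0 ↦ -2·X^0·Y^0·Z^2.
Collecting: F(X, Y, Z) = -X**2 + 2*X*Y + 2*X*Z + 2*Y**2 + 2*Y*Z - 2*Z**2.


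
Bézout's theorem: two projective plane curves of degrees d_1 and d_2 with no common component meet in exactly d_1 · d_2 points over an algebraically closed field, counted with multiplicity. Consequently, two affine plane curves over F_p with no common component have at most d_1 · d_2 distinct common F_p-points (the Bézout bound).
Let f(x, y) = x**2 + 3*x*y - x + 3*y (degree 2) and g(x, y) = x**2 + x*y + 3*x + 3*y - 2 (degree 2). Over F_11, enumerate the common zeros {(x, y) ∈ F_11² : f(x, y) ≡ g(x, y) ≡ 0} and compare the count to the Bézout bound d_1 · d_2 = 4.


Common zeros: ∅; count = 0; Bézout bound = 4.

deg(f) = 2, deg(g) = 2, so Bézout bound = 4.
Scan x ∈ F_11. For each x, list the y ∈ F_11 with f(x, y) ≡ 0 and those with g(x, y) ≡ 0 (mod 11); the common zeros in that column are the intersection.
  x = 0: f ≡ 0 at y ∈ {0}; g ≡ 0 at y ∈ {8}; common: ∅.
  x = 1: f ≡ 0 at y ∈ {0}; g ≡ 0 at y ∈ {5}; common: ∅.
  x = 2: f ≡ 0 at y ∈ {1}; g ≡ 0 at y ∈ {5}; common: ∅.
  x = 3: f ≡ 0 at y ∈ {5}; g ≡ 0 at y ∈ {1}; common: ∅.
  x = 4: f ≡ 0 at y ∈ {8}; g ≡ 0 at y ∈ {1}; common: ∅.
  x = 5: f ≡ 0 at y ∈ {5}; g ≡ 0 at y ∈ {9}; common: ∅.
  x = 6: f ≡ 0 at y ∈ {8}; g ≡ 0 at y ∈ {4}; common: ∅.
  x = 7: f ≡ 0 at y ∈ {1}; g ≡ 0 at y ∈ {2}; common: ∅.
  x = 8: f ≡ 0 at y ∈ {2}; g ≡ 0 at y ∈ ∅; common: ∅.
  x = 9: f ≡ 0 at y ∈ {2}; g ≡ 0 at y ∈ {4}; common: ∅.
  x = 10: f ≡ 0 at y ∈ ∅; g ≡ 0 at y ∈ {2}; common: ∅.
Collecting: common zeros = ∅, so the count is 0.
Comparison with the Bézout bound: 0 ≤ 4 = deg(f)·deg(g), as expected for curves with no common component (the affine F_11-count falls short of the bound because intersections may lie at infinity, over extension fields, or carry multiplicity).


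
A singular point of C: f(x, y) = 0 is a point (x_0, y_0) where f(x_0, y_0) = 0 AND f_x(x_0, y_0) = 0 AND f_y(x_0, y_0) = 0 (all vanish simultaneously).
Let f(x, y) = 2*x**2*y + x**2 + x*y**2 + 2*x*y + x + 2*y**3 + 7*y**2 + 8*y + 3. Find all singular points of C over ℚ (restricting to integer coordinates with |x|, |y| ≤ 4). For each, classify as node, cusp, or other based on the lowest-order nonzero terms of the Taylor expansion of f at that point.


Singular points: {(0, -1)}; classification: node.

Compute partial derivatives:
  f_x = 4*x*y + 2*x + y**2 + 2*y + 1.
  f_y = 2*x**2 + 2*x*y + 2*x + 6*y**2 + 14*y + 8.
Scan x_0 ∈ {−4, ..., 4}. For each x_0, f_y(x_0, y) is a polynomial in y; find its integer roots y ∈ {−4, ..., 4}, then test f_x and f at those candidates.
  x = -4: f_y(-4, y) = 6*y**2 + 6*y + 32; no integer root y with |y| ≤ 4.
  x = -3: f_y(-3, y) = 6*y**2 + 8*y + 20; no integer root y with |y| ≤ 4.
  x = -2: f_y(-2, y) = 6*y**2 + 10*y + 12; no integer root y with |y| ≤ 4.
  x = -1: f_y(-1, y) = 6*y**2 + 12*y + 8; no integer root y with |y| ≤ 4.
  x = 0: f_y(0, y) = 6*y**2 + 14*y + 8; vanishes at y ∈ {-1}. (0, -1): f_x = 0, f = 0 — SINGULAR.
  x = 1: f_y(1, y) = 6*y**2 + 16*y + 12; no integer root y with |y| ≤ 4.
  x = 2: f_y(2, y) = 6*y**2 + 18*y + 20; no integer root y with |y| ≤ 4.
  x = 3: f_y(3, y) = 6*y**2 + 20*y + 32; no integer root y with |y| ≤ 4.
  x = 4: f_y(4, y) = 6*y**2 + 22*y + 48; no integer root y with |y| ≤ 4.
Only singular point on the grid: (0, -1).
Classify: substitute x = 0 + u, y = -1 + v and expand: f = 2*u**2*v - u**2 + u*v**2 + 2*v**3 + v**2.
No constant or linear terms (consistent with a singular point). Quadratic part: -u**2 + v**2. Cubic part: 2*u**2*v + u*v**2 + 2*v**3.
The quadratic part v**2 - u**2 = (v − u)(v + u) splits into two distinct linear factors, so there are two distinct tangent lines y − -1 = ±(x − 0) — this is a node (ordinary double point).
Classification: node.


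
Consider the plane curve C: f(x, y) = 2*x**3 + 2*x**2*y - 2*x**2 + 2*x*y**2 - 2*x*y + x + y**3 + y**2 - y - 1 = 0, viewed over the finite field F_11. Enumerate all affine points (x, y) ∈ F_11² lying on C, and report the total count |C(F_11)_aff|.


Affine F_11-points: {(0, 1), (0, 10), (1, 0), (2, 4), (3, 6), (3, 10), (4, 0), (4, 1), (7, 0), (7, 1), (7, 6), (8, 4), (9, 4), (10, 10)}; count = 14.

For each of the 121 pairs (x, y) ∈ F_11², evaluate f(x, y) mod 11. Record the zeros.
  x = 0: [0↦10, 1↦0, 2↦9, 3↦10, 4↦9, 5↦1, 6↦3, 7↦10, 8↦6, 9↦8, 10↦0]  zeros at y ∈ {1, 10}
  x = 1: [0↦0, 1↦3, 2↦7, 3↦7, 4↦9, 5↦8, 6↦10, 7↦10, 8↦3, 9↦6, 10↦3]  zeros at y ∈ {0}
  x = 2: [0↦9, 1↦7, 2↦10, 3↦2, 4↦0, 5↦10, 6↦5, 7↦2, 8↦7, 9↦4, 10↦10]  zeros at y ∈ {4}
  x = 3: [0↦5, 1↦2, 2↦8, 3↦7, 4↦5, 5↦8, 6↦0, 7↦9, 8↦8, 9↦3, 10↦0]  zeros at y ∈ {6, 10}
  x = 4: [0↦0, 1↦0, 2↦2, 3↦1, 4↦3, 5↦3, 6↦7, 7↦10, 8↦7, 9↦4, 10↦7]  zeros at y ∈ {0, 1}
  x = 5: [0↦6, 1↦2, 2↦4, 3↦7, 4↦6, 5↦7, 6↦5, 7↦6, 8↦5, 9↦8, 10↦10]  zeros at y ∈ ∅
  x = 6: [0↦2, 1↦9, 2↦4, 3↦4, 4↦4, 5↦10, 6↦6, 7↦9, 8↦3, 9↦5, 10↦10]  zeros at y ∈ ∅
  x = 7: [0↦0, 1↦0, 2↦3, 3↦4, 4↦9, 5↦2, 6↦0, 7↦9, 8↦2, 9↦7, 10↦8]  zeros at y ∈ {0, 1, 6}
  x = 8: [0↦1, 1↦9, 2↦2, 3↦8, 4↦0, 5↦6, 6↦10, 7↦7, 8↦3, 9↦4, 10↦5]  zeros at y ∈ {4}
  x = 9: [0↦6, 1↦4, 2↦2, 3↦6, 4↦0, 5↦1, 6↦4, 7↦4, 8↦7, 9↦8, 10↦2]  zeros at y ∈ {4}
  x = 10: [0↦5, 1↦8, 2↦4, 3↦10, 4↦10, 5↦10, 6↦5, 7↦1, 8↦4, 9↦9, 10↦0]  zeros at y ∈ {10}
Collecting zeros: affine points = {(0, 1), (0, 10), (1, 0), (2, 4), (3, 6), (3, 10), (4, 0), (4, 1), (7, 0), (7, 1), (7, 6), (8, 4), (9, 4), (10, 10)}.
Total count |C(F_11)_aff| = 14.


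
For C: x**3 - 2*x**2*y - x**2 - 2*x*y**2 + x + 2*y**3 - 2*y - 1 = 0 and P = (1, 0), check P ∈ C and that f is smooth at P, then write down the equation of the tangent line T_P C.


Tangent line at P: 2*x - 4*y - 2 = 0.

Step 1: f(1, 0) = 0, so P lies on C.
Step 2: partial derivatives
  f_x(x, y) = 3*x**2 - 4*x*y - 2*x - 2*y**2 + 1, f_y(x, y) = -2*x**2 - 4*x*y + 6*y**2 - 2.
  f_x(P) = 2, f_y(P) = -4 (gradient nonzero, so P is smooth).
Step 3: tangent line at P: 2·(x − 1) + -4·(y − 0) = 0.
Expanding: 2*x - 4*y - 2 = 0.


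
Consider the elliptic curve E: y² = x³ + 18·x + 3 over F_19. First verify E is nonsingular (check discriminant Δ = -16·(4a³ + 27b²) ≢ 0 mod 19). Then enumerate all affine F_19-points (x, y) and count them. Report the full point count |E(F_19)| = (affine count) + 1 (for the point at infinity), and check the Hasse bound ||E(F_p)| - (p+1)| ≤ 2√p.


Affine points = {(2, 3), (2, 16), (4, 5), (4, 14), (5, 3), (5, 16), (6, 2), (6, 17), (7, 4), (7, 15), (9, 1), (9, 18), (10, 9), (10, 10), (12, 3), (12, 16), (14, 4), (14, 15), (15, 0), (16, 6), (16, 13), (17, 4), (17, 15)}; affine count = 23; |E(F_19)| = 24.

Discriminant check: Δ ∝ 4a³ + 27b² = 4·18³ + 27·3² = 4·5832 + 27·9 ≡ 11 (mod 19). Nonzero ⇒ E is nonsingular.
For each x ∈ F_19, compute rhs = x³ + 18·x + 3 mod 19, then count y ∈ F_19 with y² ≡ rhs.
  x = 0: rhs = 3, matching y values: none (0 points).
  x = 1: rhs = 3, matching y values: none (0 points).
  x = 2: rhs = 9, matching y values: 3, 16 (2 points).
  x = 3: rhs = 8, matching y values: none (0 points).
  x = 4: rhs = 6, matching y values: 5, 14 (2 points).
  x = 5: rhs = 9, matching y values: 3, 16 (2 points).
  x = 6: rhs = 4, matching y values: 2, 17 (2 points).
  x = 7: rhs = 16, matching y values: 4, 15 (2 points).
  x = 8: rhs = 13, matching y values: none (0 points).
  x = 9: rhs = 1, matching y values: 1, 18 (2 points).
  x = 10: rhs = 5, matching y values: 9, 10 (2 points).
  x = 11: rhs = 12, matching y values: none (0 points).
  x = 12: rhs = 9, matching y values: 3, 16 (2 points).
  x = 13: rhs = 2, matching y values: none (0 points).
  x = 14: rhs = 16, matching y values: 4, 15 (2 points).
  x = 15: rhs = 0, matching y values: 0 (1 points).
  x = 16: rhs = 17, matching y values: 6, 13 (2 points).
  x = 17: rhs = 16, matching y values: 4, 15 (2 points).
  x = 18: rhs = 3, matching y values: none (0 points).
Total affine count: 23.
Full point count |E(F_19)| = 23 + 1 = 24.
Hasse bound: |24 − (19+1)| = |4| = 4 ≤ 2√19 ≈ 8.7178 ✓.


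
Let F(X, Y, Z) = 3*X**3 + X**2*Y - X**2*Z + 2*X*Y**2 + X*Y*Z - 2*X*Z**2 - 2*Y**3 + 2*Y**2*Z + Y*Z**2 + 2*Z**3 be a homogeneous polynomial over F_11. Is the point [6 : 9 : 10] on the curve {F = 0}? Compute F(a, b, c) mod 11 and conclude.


F(6,9,10) ≡ 4 (mod 11); P is NOT on the curve.

Evaluate F(6, 9, 10) term-by-term (mod 11).
  3*X**3 ↦ 3·216·1·1 = 648
  X**2*Y ↦ 1·36·9·1 = 324
  -X**2*Z ↦ -1·36·1·10 = -360
  2*X*Y**2 ↦ 2·6·81·1 = 972
  X*Y*Z ↦ 1·6·9·10 = 540
  -2*X*Z**2 ↦ -2·6·1·100 = -1200
  -2*Y**3 ↦ -2·1·729·1 = -1458
  2*Y**2*Z ↦ 2·1·81·10 = 1620
  Y*Z**2 ↦ 1·1·9·100 = 900
  2*Z**3 ↦ 2·1·1·1000 = 2000
Sum: F(6, 9, 10) = (648) + (324) + (-360) + (972) + (540) + (-1200) + (-1458) + (1620) + (900) + (2000) = 3986.
Reducing mod 11: 3986 ≡ 4 (mod 11).
Since F(a, b, c) ≡ 4 ≠ 0 (mod 11), P does NOT lie on the curve.


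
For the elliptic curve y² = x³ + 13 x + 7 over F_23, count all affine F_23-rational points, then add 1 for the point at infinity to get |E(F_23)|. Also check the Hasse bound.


Affine points = {(2, 8), (2, 15), (3, 2), (3, 21), (4, 10), (4, 13), (5, 6), (5, 17), (6, 5), (6, 18), (7, 2), (7, 21), (8, 5), (8, 18), (9, 5), (9, 18), (11, 3), (11, 20), (13, 2), (13, 21), (14, 9), (14, 14), (15, 9), (15, 14), (17, 9), (17, 14), (18, 1), (18, 22), (19, 11), (19, 12), (22, 4), (22, 19)}; affine count = 32; |E(F_23)| = 33.

Discriminant check: Δ ∝ 4a³ + 27b² = 4·13³ + 27·7² = 4·2197 + 27·49 ≡ 14 (mod 23). Nonzero ⇒ E is nonsingular.
For each x ∈ F_23, compute rhs = x³ + 13·x + 7 mod 23, then count y ∈ F_23 with y² ≡ rhs.
  x = 0: rhs = 7, matching y values: none (0 points).
  x = 1: rhs = 21, matching y values: none (0 points).
  x = 2: rhs = 18, matching y values: 8, 15 (2 points).
  x = 3: rhs = 4, matching y values: 2, 21 (2 points).
  x = 4: rhs = 8, matching y values: 10, 13 (2 points).
  x = 5: rhs = 13, matching y values: 6, 17 (2 points).
  x = 6: rhs = 2, matching y values: 5, 18 (2 points).
  x = 7: rhs = 4, matching y values: 2, 21 (2 points).
  x = 8: rhs = 2, matching y values: 5, 18 (2 points).
  x = 9: rhs = 2, matching y values: 5, 18 (2 points).
  x = 10: rhs = 10, matching y values: none (0 points).
  x = 11: rhs = 9, matching y values: 3, 20 (2 points).
  x = 12: rhs = 5, matching y values: none (0 points).
  x = 13: rhs = 4, matching y values: 2, 21 (2 points).
  x = 14: rhs = 12, matching y values: 9, 14 (2 points).
  x = 15: rhs = 12, matching y values: 9, 14 (2 points).
  x = 16: rhs = 10, matching y values: none (0 points).
  x = 17: rhs = 12, matching y values: 9, 14 (2 points).
  x = 18: rhs = 1, matching y values: 1, 22 (2 points).
  x = 19: rhs = 6, matching y values: 11, 12 (2 points).
  x = 20: rhs = 10, matching y values: none (0 points).
  x = 21: rhs = 19, matching y values: none (0 points).
  x = 22: rhs = 16, matching y values: 4, 19 (2 points).
Total affine count: 32.
Full point count |E(F_23)| = 32 + 1 = 33.
Hasse bound: |33 − (23+1)| = |9| = 9 ≤ 2√23 ≈ 9.5917 ✓.


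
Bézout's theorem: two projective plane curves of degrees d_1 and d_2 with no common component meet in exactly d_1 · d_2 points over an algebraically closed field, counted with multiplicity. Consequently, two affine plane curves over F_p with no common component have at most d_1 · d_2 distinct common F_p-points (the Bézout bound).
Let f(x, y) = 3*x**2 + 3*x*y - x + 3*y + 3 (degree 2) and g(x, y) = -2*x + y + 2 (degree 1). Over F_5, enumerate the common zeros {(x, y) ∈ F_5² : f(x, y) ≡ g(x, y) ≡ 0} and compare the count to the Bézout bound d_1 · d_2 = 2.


Common zeros: {(1, 0), (3, 4)}; count = 2; Bézout bound = 2.

deg(f) = 2, deg(g) = 1, so Bézout bound = 2.
Scan x ∈ F_5. For each x, list the y ∈ F_5 with f(x, y) ≡ 0 and those with g(x, y) ≡ 0 (mod 5); the common zeros in that column are the intersection.
  x = 0: f ≡ 0 at y ∈ {4}; g ≡ 0 at y ∈ {3}; common: ∅.
  x = 1: f ≡ 0 at y ∈ {0}; g ≡ 0 at y ∈ {0}; common: {0}.
  x = 2: f ≡ 0 at y ∈ {3}; g ≡ 0 at y ∈ {2}; common: ∅.
  x = 3: f ≡ 0 at y ∈ {4}; g ≡ 0 at y ∈ {4}; common: {4}.
  x = 4: f ≡ 0 at y ∈ ∅; g ≡ 0 at y ∈ {1}; common: ∅.
Collecting: common zeros = {(1, 0), (3, 4)}, so the count is 2.
Comparison with the Bézout bound: 2 ≤ 2 = deg(f)·deg(g), as expected for curves with no common component (the bound is attained).


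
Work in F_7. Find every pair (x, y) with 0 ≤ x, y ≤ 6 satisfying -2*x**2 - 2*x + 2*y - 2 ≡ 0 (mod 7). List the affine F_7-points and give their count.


Affine F_7-points: {(0, 1), (1, 3), (2, 0), (3, 6), (4, 0), (5, 3), (6, 1)}; count = 7.

For each of the 49 pairs (x, y) ∈ F_7², evaluate f(x, y) mod 7. Record the zeros.
  x = 0: [0↦5, 1↦0, 2↦2, 3↦4, 4↦6, 5↦1, 6↦3]  zeros at y ∈ {1}
  x = 1: [0↦1, 1↦3, 2↦5, 3↦0, 4↦2, 5↦4, 6↦6]  zeros at y ∈ {3}
  x = 2: [0↦0, 1↦2, 2↦4, 3↦6, 4↦1, 5↦3, 6↦5]  zeros at y ∈ {0}
  x = 3: [0↦2, 1↦4, 2↦6, 3↦1, 4↦3, 5↦5, 6↦0]  zeros at y ∈ {6}
  x = 4: [0↦0, 1↦2, 2↦4, 3↦6, 4↦1, 5↦3, 6↦5]  zeros at y ∈ {0}
  x = 5: [0↦1, 1↦3, 2↦5, 3↦0, 4↦2, 5↦4, 6↦6]  zeros at y ∈ {3}
  x = 6: [0↦5, 1↦0, 2↦2, 3↦4, 4↦6, 5↦1, 6↦3]  zeros at y ∈ {1}
Collecting zeros: affine points = {(0, 1), (1, 3), (2, 0), (3, 6), (4, 0), (5, 3), (6, 1)}.
Total count |C(F_7)_aff| = 7.


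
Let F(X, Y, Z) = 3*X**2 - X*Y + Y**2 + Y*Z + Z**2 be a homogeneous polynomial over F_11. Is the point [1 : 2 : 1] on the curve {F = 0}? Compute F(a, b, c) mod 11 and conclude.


F(1,2,1) ≡ 8 (mod 11); P is NOT on the curve.

Evaluate F(1, 2, 1) term-by-term (mod 11).
  3*X**2 ↦ 3·1·1·1 = 3
  -X*Y ↦ -1·1·2·1 = -2
  Y**2 ↦ 1·1·4·1 = 4
  Y*Z ↦ 1·1·2·1 = 2
  Z**2 ↦ 1·1·1·1 = 1
Sum: F(1, 2, 1) = (3) + (-2) + (4) + (2) + (1) = 8.
Reducing mod 11: 8 ≡ 8 (mod 11).
Since F(a, b, c) ≡ 8 ≠ 0 (mod 11), P does NOT lie on the curve.


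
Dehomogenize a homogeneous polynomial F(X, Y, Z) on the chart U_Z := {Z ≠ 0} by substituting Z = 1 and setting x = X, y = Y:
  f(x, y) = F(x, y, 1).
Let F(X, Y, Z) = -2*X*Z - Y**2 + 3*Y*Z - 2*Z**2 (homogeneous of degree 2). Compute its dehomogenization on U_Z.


f(x, y) = -2*x - y**2 + 3*y - 2

On U_Z we set Z = 1. Each monomial c·X^i·Y^j·Z^k in F becomes c·x^i·y^j·1^k = c·x^i·y^j.
Substituting Z = 1: F(X, Y, 1) = -2*x - y**2 + 3*y - 2.
Note: deg(f) ≤ deg(F) = 2; strict inequality happens when F is divisible by Z (lost terms).
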